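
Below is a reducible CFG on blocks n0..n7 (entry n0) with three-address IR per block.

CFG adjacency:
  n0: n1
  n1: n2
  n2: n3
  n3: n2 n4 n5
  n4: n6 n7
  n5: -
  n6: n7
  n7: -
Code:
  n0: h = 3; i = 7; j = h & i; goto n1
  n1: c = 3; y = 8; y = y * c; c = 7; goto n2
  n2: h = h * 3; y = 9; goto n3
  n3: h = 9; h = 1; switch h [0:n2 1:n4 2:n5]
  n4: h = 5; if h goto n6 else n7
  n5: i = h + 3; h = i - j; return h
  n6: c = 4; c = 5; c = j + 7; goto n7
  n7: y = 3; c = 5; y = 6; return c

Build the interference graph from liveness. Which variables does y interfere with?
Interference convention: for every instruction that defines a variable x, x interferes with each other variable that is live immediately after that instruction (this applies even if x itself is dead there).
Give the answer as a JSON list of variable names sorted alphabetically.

Block summaries:
  n0 def {h,i,j} use ∅
  n1 def {c,y} use ∅
  n2 def {h,y} use {h}
  n3 def {h} use ∅
  n4 def {h} use ∅
  n5 def {h,i} use {h,j}
  n6 def {c} use {j}
  n7 def {c,y} use ∅

Backward fixpoint:
  n0 li=∅ lo={h,j}
  n1 li={h,j} lo={h,j}
  n2 li={h,j} lo={j}
  n3 li={j} lo={h,j}
  n4 li={j} lo={j}
  n5 li={h,j} lo=∅
  n6 li={j} lo=∅
  n7 li=∅ lo=∅

Interfere edges:
  c: {h,j,y}
  h: {c,i,j,y}
  i: {h,j}
  j: {c,h,i,y}
  y: {c,h,j}

N(y) = ["c", "h", "j"]

Answer: ["c", "h", "j"]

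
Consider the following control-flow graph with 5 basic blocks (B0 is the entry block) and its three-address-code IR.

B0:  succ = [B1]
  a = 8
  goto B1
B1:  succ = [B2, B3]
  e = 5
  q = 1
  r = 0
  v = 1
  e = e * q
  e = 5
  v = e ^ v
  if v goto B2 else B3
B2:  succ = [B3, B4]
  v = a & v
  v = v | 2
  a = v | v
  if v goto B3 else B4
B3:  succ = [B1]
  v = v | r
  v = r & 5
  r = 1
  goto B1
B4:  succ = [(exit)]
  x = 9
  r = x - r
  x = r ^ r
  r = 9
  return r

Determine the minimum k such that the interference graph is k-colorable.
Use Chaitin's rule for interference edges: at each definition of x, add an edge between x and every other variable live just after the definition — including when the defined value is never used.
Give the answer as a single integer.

Per-block:
  B0 def {a} use ∅
  B1 def {e,q,r,v} use ∅
  B2 def {a,v} use {a,v}
  B3 def {r,v} use {r,v}
  B4 def {r,x} use {r}

Live sets:
  B0 li=∅ lo={a}
  B1 li={a} lo={a,r,v}
  B2 li={a,r,v} lo={a,r,v}
  B3 li={a,r,v} lo={a}
  B4 li={r} lo=∅

Interfere edges:
  a — {e,q,r,v}
  e — {a,q,r,v}
  q — {a,e,r,v}
  r — {a,e,q,v,x}
  v — {a,e,q,r}
  x — {r}

Chromatic number:
  {a,e,q,r,v} pairwise interfere (5-clique) ⇒ χ ≥ 5
  assign a→c1 e→c2 q→c3 r→c0 v→c4 x→c1 — no edge inside a register ⇒ χ ≤ 5
  χ = 5

Answer: 5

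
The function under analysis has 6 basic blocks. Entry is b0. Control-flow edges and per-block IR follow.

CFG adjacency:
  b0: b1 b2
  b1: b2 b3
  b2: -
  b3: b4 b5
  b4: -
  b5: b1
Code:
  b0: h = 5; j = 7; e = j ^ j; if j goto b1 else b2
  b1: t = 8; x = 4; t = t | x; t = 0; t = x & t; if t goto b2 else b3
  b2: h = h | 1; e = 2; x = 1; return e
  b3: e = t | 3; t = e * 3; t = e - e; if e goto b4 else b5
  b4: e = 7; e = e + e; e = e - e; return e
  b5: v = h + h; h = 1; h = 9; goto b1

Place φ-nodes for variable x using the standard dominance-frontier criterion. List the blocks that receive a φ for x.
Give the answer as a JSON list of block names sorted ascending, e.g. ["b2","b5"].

idom tree: b1←b0 b2←b0 b3←b1 b4←b3 b5←b3
Dom∩ at merges:
  b1: preds {b0,b5}: {b0} ∩ {b0,b1,b3,b5} = {b0}; idom=b0
  b2: preds {b0,b1}: {b0} ∩ {b0,b1} = {b0}; idom=b0

DF derivation:
  join b1 pred b0: · stop@b0
  join b1 pred b5: b5→b3→b1 stop@b0
  join b2 pred b0: · stop@b0
  join b2 pred b1: b1 stop@b0
  b0 → ∅
  b1 → {b1,b2}
  b2 → ∅
  b3 → {b1}
  b4 → ∅
  b5 → {b1}

φ for x: defs {b1,b2}
  DF⁺ = {b1,b2}

Answer: ["b1", "b2"]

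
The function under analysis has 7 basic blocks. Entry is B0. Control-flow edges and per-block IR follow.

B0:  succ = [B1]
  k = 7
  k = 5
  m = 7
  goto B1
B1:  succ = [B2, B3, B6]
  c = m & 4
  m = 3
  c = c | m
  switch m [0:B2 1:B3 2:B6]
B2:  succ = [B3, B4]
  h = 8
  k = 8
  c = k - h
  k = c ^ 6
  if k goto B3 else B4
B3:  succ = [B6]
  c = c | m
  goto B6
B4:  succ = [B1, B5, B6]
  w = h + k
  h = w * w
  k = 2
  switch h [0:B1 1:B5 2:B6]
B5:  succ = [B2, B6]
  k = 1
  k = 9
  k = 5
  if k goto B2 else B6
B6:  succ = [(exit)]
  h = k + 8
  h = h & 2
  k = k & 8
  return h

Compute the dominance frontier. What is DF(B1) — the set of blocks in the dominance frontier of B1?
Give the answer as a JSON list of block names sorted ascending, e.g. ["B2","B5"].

idom tree: B1←B0 B2←B1 B3←B1 B4←B2 B5←B4 B6←B1
Join-block Dom:
  B1: preds {B0,B4}: {B0} ∩ {B0,B1,B2,B4} = {B0}; idom=B0
  B2: preds {B1,B5}: {B0,B1} ∩ {B0,B1,B2,B4,B5} = {B0,B1}; idom=B1
  B3: preds {B1,B2}: {B0,B1} ∩ {B0,B1,B2} = {B0,B1}; idom=B1
  B6: preds {B1,B3,B4,B5}: {B0,B1} ∩ {B0,B1,B3} ∩ {B0,B1,B2,B4} ∩ {B0,B1,B2,B4,B5} = {B0,B1}; idom=B1

DF derivation:
  join B1 pred B0: · stop@B0
  join B1 pred B4: B4→B2→B1 stop@B0
  join B2 pred B1: · stop@B1
  join B2 pred B5: B5→B4→B2 stop@B1
  join B3 pred B1: · stop@B1
  join B3 pred B2: B2 stop@B1
  join B6 pred B1: · stop@B1
  join B6 pred B3: B3 stop@B1
  join B6 pred B4: B4→B2 stop@B1
  join B6 pred B5: B5→B4→B2 stop@B1
  B0: DF=∅
  B1: DF={B1}
  B2: DF={B1,B2,B3,B6}
  B3: DF={B6}
  B4: DF={B1,B2,B6}
  B5: DF={B2,B6}
  B6: DF=∅

DF(B1) = ["B1"]

Answer: ["B1"]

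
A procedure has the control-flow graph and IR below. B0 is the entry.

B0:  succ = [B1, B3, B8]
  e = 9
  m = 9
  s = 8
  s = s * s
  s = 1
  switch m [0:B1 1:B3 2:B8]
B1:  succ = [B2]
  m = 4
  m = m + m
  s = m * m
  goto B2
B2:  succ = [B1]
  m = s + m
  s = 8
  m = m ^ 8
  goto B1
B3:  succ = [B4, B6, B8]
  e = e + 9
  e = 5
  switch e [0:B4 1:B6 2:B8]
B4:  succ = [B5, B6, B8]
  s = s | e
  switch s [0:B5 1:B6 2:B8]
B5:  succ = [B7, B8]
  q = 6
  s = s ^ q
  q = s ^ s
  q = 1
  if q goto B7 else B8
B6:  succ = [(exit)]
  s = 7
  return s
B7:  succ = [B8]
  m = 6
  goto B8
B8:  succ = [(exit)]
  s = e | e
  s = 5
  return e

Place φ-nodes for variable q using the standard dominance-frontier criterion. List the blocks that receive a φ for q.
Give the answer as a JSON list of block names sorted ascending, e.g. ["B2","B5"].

idom tree: B1←B0 B2←B1 B3←B0 B4←B3 B5←B4 B6←B3 B7←B5 B8←B0
Dom∩ at merges:
  B1: preds {B0,B2}: {B0} ∩ {B0,B1,B2} = {B0}; idom=B0
  B6: preds {B3,B4}: {B0,B3} ∩ {B0,B3,B4} = {B0,B3}; idom=B3
  B8: preds {B0,B3,B4,B5,B7}: {B0} ∩ {B0,B3} ∩ {B0,B3,B4} ∩ {B0,B3,B4,B5} ∩ {B0,B3,B4,B5,B7} = {B0}; idom=B0

DF walk-up:
  join B1 pred B0: · stop@B0
  join B1 pred B2: B2→B1 stop@B0
  join B6 pred B3: · stop@B3
  join B6 pred B4: B4 stop@B3
  join B8 pred B0: · stop@B0
  join B8 pred B3: B3 stop@B0
  join B8 pred B4: B4→B3 stop@B0
  join B8 pred B5: B5→B4→B3 stop@B0
  join B8 pred B7: B7→B5→B4→B3 stop@B0
  B0 → ∅
  B1 → {B1}
  B2 → {B1}
  B3 → {B8}
  B4 → {B6,B8}
  B5 → {B8}
  B6 → ∅
  B7 → {B8}
  B8 → ∅

φ for q: defs {B5}
  DF⁺ = {B8}

Answer: ["B8"]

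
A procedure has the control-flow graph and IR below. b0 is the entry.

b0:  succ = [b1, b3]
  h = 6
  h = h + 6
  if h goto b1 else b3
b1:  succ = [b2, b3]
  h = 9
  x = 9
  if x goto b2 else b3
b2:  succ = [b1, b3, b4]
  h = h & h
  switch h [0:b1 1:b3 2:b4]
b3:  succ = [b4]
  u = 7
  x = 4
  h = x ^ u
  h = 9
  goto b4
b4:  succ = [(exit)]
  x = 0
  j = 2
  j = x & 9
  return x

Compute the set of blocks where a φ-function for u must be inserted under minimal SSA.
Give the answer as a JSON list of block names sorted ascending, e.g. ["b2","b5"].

Answer: ["b4"]

Analysis:
idom tree: b1←b0 b2←b1 b3←b0 b4←b0
Dom∩ at merges:
  b1: preds {b0,b2}: {b0} ∩ {b0,b1,b2} = {b0}; idom=b0
  b3: preds {b0,b1,b2}: {b0} ∩ {b0,b1} ∩ {b0,b1,b2} = {b0}; idom=b0
  b4: preds {b2,b3}: {b0,b1,b2} ∩ {b0,b3} = {b0}; idom=b0

DF derivation:
  join b1 pred b0: · stop@b0
  join b1 pred b2: b2→b1 stop@b0
  join b3 pred b0: · stop@b0
  join b3 pred b1: b1 stop@b0
  join b3 pred b2: b2→b1 stop@b0
  join b4 pred b2: b2→b1 stop@b0
  join b4 pred b3: b3 stop@b0
  DF(b0)=∅
  DF(b1)={b1,b3,b4}
  DF(b2)={b1,b3,b4}
  DF(b3)={b4}
  DF(b4)=∅

φ for u: defs {b3}
  DF⁺ = {b4}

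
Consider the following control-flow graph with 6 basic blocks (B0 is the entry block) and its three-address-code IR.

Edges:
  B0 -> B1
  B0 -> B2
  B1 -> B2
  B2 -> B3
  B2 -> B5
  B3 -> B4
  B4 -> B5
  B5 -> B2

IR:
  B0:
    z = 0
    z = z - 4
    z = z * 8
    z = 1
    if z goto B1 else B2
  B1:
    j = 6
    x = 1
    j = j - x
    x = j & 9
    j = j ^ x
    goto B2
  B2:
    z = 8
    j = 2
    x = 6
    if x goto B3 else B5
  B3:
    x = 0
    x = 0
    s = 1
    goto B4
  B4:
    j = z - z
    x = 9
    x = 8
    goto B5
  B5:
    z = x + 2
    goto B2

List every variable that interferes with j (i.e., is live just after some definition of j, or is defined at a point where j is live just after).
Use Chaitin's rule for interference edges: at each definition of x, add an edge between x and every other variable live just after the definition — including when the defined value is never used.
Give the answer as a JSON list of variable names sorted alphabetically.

Per-block:
  B0 def {z} use ∅
  B1 def {j,x} use ∅
  B2 def {j,x,z} use ∅
  B3 def {s,x} use ∅
  B4 def {j,x} use {z}
  B5 def {z} use {x}

Live sets:
  live B0: ∅→∅
  live B1: ∅→∅
  live B2: ∅→{x,z}
  live B3: {z}→{z}
  live B4: {z}→{x}
  live B5: {x}→∅

Interfere edges:
  j: {x,z}
  s: {z}
  x: {j,z}
  z: {j,s,x}

N(j) = ["x", "z"]

Answer: ["x", "z"]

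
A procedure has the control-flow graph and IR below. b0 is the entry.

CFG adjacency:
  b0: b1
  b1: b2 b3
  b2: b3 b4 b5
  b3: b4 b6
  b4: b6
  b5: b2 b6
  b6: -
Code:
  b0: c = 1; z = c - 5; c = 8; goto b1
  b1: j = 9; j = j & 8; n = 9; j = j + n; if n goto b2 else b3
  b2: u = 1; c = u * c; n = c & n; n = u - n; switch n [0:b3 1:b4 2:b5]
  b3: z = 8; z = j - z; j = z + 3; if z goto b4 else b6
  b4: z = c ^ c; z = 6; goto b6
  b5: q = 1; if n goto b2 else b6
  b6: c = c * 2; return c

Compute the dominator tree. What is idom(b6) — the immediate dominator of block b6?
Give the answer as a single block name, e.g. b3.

Answer: b1

Working:
idom tree: b1←b0 b2←b1 b3←b1 b4←b1 b5←b2 b6←b1
Join-block Dom:
  b2: preds {b1,b5}: {b0,b1} ∩ {b0,b1,b2,b5} = {b0,b1}; idom=b1
  b3: preds {b1,b2}: {b0,b1} ∩ {b0,b1,b2} = {b0,b1}; idom=b1
  b4: preds {b2,b3}: {b0,b1,b2} ∩ {b0,b1,b3} = {b0,b1}; idom=b1
  b6: preds {b3,b4,b5}: {b0,b1,b3} ∩ {b0,b1,b4} ∩ {b0,b1,b2,b5} = {b0,b1}; idom=b1

idom(b6) = b1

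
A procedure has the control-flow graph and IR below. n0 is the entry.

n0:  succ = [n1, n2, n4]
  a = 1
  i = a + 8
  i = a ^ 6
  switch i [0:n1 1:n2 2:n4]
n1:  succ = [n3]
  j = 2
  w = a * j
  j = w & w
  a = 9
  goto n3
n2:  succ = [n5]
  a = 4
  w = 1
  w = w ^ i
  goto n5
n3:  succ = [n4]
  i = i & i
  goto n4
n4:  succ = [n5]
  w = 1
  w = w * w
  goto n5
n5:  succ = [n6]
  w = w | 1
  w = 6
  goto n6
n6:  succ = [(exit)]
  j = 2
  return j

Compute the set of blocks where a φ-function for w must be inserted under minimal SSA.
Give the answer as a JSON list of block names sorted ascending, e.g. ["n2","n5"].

Answer: ["n4", "n5"]

Analysis:
idom tree: n1←n0 n2←n0 n3←n1 n4←n0 n5←n0 n6←n5
Dom at joins:
  n4: preds {n0,n3}: {n0} ∩ {n0,n1,n3} = {n0}; idom=n0
  n5: preds {n2,n4}: {n0,n2} ∩ {n0,n4} = {n0}; idom=n0

DF walk-up:
  join n4 pred n0: · stop@n0
  join n4 pred n3: n3→n1 stop@n0
  join n5 pred n2: n2 stop@n0
  join n5 pred n4: n4 stop@n0
  DF(n0)=∅
  DF(n1)={n4}
  DF(n2)={n5}
  DF(n3)={n4}
  DF(n4)={n5}
  DF(n5)=∅
  DF(n6)=∅

φ for w: defs {n1,n2,n4,n5}
  DF⁺ = {n4,n5}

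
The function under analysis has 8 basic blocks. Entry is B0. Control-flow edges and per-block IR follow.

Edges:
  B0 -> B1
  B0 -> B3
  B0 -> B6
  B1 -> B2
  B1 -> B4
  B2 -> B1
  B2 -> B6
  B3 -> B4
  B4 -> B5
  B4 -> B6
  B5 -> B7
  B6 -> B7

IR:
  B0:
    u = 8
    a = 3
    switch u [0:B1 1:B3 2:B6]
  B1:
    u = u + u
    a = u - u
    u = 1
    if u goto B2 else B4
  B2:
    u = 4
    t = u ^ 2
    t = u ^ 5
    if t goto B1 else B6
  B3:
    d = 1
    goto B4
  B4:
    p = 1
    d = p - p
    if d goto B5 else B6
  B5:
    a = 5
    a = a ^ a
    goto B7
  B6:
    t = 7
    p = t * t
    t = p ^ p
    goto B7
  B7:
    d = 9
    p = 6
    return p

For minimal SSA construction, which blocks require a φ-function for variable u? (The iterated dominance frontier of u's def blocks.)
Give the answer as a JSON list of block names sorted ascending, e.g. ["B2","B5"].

idom tree: B1←B0 B2←B1 B3←B0 B4←B0 B5←B4 B6←B0 B7←B0
Dom at joins:
  B1: preds {B0,B2}: {B0} ∩ {B0,B1,B2} = {B0}; idom=B0
  B4: preds {B1,B3}: {B0,B1} ∩ {B0,B3} = {B0}; idom=B0
  B6: preds {B0,B2,B4}: {B0} ∩ {B0,B1,B2} ∩ {B0,B4} = {B0}; idom=B0
  B7: preds {B5,B6}: {B0,B4,B5} ∩ {B0,B6} = {B0}; idom=B0

Frontier:
  join B1 pred B0: · stop@B0
  join B1 pred B2: B2→B1 stop@B0
  join B4 pred B1: B1 stop@B0
  join B4 pred B3: B3 stop@B0
  join B6 pred B0: · stop@B0
  join B6 pred B2: B2→B1 stop@B0
  join B6 pred B4: B4 stop@B0
  join B7 pred B5: B5→B4 stop@B0
  join B7 pred B6: B6 stop@B0
  B0 → ∅
  B1 → {B1,B4,B6}
  B2 → {B1,B6}
  B3 → {B4}
  B4 → {B6,B7}
  B5 → {B7}
  B6 → {B7}
  B7 → ∅

φ for u: defs {B0,B1,B2}
  DF⁺ = {B1,B4,B6,B7}

Answer: ["B1", "B4", "B6", "B7"]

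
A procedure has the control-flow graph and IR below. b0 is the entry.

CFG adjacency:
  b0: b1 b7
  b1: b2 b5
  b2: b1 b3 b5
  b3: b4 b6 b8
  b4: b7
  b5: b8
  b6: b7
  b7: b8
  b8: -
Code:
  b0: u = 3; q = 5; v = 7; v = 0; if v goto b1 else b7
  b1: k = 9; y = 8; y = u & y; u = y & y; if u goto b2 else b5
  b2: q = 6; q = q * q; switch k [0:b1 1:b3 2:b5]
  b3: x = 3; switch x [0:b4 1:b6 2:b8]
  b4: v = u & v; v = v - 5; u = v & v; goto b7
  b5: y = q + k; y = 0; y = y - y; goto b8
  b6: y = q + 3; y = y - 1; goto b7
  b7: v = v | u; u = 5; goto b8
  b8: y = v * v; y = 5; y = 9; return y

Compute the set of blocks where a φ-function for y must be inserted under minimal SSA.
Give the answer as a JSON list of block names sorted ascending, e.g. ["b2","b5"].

idom tree: b1←b0 b2←b1 b3←b2 b4←b3 b5←b1 b6←b3 b7←b0 b8←b0
Dom∩ at merges:
  b1: preds {b0,b2}: {b0} ∩ {b0,b1,b2} = {b0}; idom=b0
  b5: preds {b1,b2}: {b0,b1} ∩ {b0,b1,b2} = {b0,b1}; idom=b1
  b7: preds {b0,b4,b6}: {b0} ∩ {b0,b1,b2,b3,b4} ∩ {b0,b1,b2,b3,b6} = {b0}; idom=b0
  b8: preds {b3,b5,b7}: {b0,b1,b2,b3} ∩ {b0,b1,b5} ∩ {b0,b7} = {b0}; idom=b0

DF walk-up:
  join b1 pred b0: · stop@b0
  join b1 pred b2: b2→b1 stop@b0
  join b5 pred b1: · stop@b1
  join b5 pred b2: b2 stop@b1
  join b7 pred b0: · stop@b0
  join b7 pred b4: b4→b3→b2→b1 stop@b0
  join b7 pred b6: b6→b3→b2→b1 stop@b0
  join b8 pred b3: b3→b2→b1 stop@b0
  join b8 pred b5: b5→b1 stop@b0
  join b8 pred b7: b7 stop@b0
  b0: DF=∅
  b1: DF={b1,b7,b8}
  b2: DF={b1,b5,b7,b8}
  b3: DF={b7,b8}
  b4: DF={b7}
  b5: DF={b8}
  b6: DF={b7}
  b7: DF={b8}
  b8: DF=∅

φ for y: defs {b1,b5,b6,b8}
  DF⁺ = {b1,b7,b8}

Answer: ["b1", "b7", "b8"]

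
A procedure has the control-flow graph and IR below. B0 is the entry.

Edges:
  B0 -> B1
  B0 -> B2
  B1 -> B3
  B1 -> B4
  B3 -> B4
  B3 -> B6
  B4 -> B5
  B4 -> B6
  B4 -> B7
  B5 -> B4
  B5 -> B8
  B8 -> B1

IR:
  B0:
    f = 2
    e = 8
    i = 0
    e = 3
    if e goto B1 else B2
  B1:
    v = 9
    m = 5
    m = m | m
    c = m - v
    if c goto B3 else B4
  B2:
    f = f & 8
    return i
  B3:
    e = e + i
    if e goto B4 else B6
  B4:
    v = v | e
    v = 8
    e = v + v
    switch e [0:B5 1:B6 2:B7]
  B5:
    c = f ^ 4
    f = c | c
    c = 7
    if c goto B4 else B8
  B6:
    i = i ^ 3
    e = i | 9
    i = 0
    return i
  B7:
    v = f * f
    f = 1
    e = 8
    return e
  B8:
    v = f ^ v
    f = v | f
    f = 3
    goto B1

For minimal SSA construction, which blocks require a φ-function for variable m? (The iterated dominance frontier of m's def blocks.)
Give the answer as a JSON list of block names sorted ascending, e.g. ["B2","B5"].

idom tree: B1←B0 B2←B0 B3←B1 B4←B1 B5←B4 B6←B1 B7←B4 B8←B5
Dom∩ at merges:
  B1: preds {B0,B8}: {B0} ∩ {B0,B1,B4,B5,B8} = {B0}; idom=B0
  B4: preds {B1,B3,B5}: {B0,B1} ∩ {B0,B1,B3} ∩ {B0,B1,B4,B5} = {B0,B1}; idom=B1
  B6: preds {B3,B4}: {B0,B1,B3} ∩ {B0,B1,B4} = {B0,B1}; idom=B1

DF walk-up:
  B1←B0: walk · to B0
  B1←B8: walk B8→B5→B4→B1 to B0
  B4←B1: walk · to B1
  B4←B3: walk B3 to B1
  B4←B5: walk B5→B4 to B1
  B6←B3: walk B3 to B1
  B6←B4: walk B4 to B1
  B0: DF=∅
  B1: DF={B1}
  B2: DF=∅
  B3: DF={B4,B6}
  B4: DF={B1,B4,B6}
  B5: DF={B1,B4}
  B6: DF=∅
  B7: DF=∅
  B8: DF={B1}

φ for m: defs {B1}
  DF⁺ = {B1}

Answer: ["B1"]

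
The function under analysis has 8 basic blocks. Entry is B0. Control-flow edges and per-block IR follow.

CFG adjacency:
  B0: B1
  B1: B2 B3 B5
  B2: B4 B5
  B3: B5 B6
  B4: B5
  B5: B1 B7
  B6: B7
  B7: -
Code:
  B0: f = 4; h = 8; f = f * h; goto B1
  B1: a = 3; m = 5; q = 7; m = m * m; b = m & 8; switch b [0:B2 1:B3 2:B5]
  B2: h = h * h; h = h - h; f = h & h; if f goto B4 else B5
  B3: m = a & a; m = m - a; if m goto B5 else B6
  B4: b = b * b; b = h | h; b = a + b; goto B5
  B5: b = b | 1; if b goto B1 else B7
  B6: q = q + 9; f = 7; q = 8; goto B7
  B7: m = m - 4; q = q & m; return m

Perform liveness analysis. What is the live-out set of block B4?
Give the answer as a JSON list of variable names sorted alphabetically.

Block summaries:
  B0: def={f,h} ue=∅
  B1: def={a,b,m,q} ue=∅
  B2: def={f,h} ue={h}
  B3: def={m} ue={a}
  B4: def={b} ue={a,b,h}
  B5: def={b} ue={b}
  B6: def={f,q} ue={q}
  B7: def={m,q} ue={m,q}

Live sets:
  B0 li=∅ lo={h}
  B1 li={h} lo={a,b,h,m,q}
  B2 li={a,b,h,m,q} lo={a,b,h,m,q}
  B3 li={a,b,h,q} lo={b,h,m,q}
  B4 li={a,b,h,m,q} lo={b,h,m,q}
  B5 li={b,h,m,q} lo={h,m,q}
  B6 li={m,q} lo={m,q}
  B7 li={m,q} lo=∅

live-out(B4) = ["b", "h", "m", "q"]

Answer: ["b", "h", "m", "q"]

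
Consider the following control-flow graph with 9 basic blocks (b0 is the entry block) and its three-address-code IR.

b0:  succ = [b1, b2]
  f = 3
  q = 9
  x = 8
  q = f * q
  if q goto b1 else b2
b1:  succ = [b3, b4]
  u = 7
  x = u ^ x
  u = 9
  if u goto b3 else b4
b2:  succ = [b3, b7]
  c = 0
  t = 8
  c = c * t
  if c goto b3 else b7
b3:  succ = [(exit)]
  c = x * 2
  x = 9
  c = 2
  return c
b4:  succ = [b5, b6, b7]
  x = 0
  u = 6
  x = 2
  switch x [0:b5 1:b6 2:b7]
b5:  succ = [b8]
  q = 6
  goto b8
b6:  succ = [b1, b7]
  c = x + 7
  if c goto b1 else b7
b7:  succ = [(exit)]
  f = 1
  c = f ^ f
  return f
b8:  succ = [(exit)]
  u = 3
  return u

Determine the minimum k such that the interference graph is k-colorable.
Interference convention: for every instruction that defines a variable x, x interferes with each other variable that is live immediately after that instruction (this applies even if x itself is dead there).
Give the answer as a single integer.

Per-block:
  b0: def={f,q,x} ue=∅
  b1: def={u,x} ue={x}
  b2: def={c,t} ue=∅
  b3: def={c,x} ue={x}
  b4: def={u,x} ue=∅
  b5: def={q} ue=∅
  b6: def={c} ue={x}
  b7: def={c,f} ue=∅
  b8: def={u} ue=∅

Backward fixpoint:
  b0: in=∅ out={x}
  b1: in={x} out={x}
  b2: in={x} out={x}
  b3: in={x} out=∅
  b4: in=∅ out={x}
  b5: in=∅ out=∅
  b6: in={x} out={x}
  b7: in=∅ out=∅
  b8: in=∅ out=∅

Interference:
  c: {f,t,x}
  f: {c,q,x}
  q: {f,x}
  t: {c,x}
  u: {x}
  x: {c,f,q,t,u}

Chromatic number:
  {c,f,x} pairwise interfere (3-clique) ⇒ χ ≥ 3
  assign c→R1 f→R2 q→R1 t→R2 u→R1 x→R0 — no edge inside a register ⇒ χ ≤ 3
  χ = 3

Answer: 3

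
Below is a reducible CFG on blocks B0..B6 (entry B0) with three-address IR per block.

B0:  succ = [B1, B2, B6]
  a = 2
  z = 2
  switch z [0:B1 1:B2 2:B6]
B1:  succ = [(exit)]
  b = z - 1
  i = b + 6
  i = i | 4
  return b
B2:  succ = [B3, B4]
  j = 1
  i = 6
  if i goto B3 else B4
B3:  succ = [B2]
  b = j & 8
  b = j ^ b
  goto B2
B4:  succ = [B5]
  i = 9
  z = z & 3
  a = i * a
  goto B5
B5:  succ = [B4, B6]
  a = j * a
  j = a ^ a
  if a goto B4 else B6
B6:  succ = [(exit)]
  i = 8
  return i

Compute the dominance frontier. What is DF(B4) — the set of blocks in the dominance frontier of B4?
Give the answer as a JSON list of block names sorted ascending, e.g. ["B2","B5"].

Answer: ["B4", "B6"]

Analysis:
idom tree: B1←B0 B2←B0 B3←B2 B4←B2 B5←B4 B6←B0
Join-block Dom:
  B2: preds {B0,B3}: {B0} ∩ {B0,B2,B3} = {B0}; idom=B0
  B4: preds {B2,B5}: {B0,B2} ∩ {B0,B2,B4,B5} = {B0,B2}; idom=B2
  B6: preds {B0,B5}: {B0} ∩ {B0,B2,B4,B5} = {B0}; idom=B0

DF walk-up:
  B2←B0: walk · to B0
  B2←B3: walk B3→B2 to B0
  B4←B2: walk · to B2
  B4←B5: walk B5→B4 to B2
  B6←B0: walk · to B0
  B6←B5: walk B5→B4→B2 to B0
  B0 → ∅
  B1 → ∅
  B2 → {B2,B6}
  B3 → {B2}
  B4 → {B4,B6}
  B5 → {B4,B6}
  B6 → ∅

DF(B4) = ["B4", "B6"]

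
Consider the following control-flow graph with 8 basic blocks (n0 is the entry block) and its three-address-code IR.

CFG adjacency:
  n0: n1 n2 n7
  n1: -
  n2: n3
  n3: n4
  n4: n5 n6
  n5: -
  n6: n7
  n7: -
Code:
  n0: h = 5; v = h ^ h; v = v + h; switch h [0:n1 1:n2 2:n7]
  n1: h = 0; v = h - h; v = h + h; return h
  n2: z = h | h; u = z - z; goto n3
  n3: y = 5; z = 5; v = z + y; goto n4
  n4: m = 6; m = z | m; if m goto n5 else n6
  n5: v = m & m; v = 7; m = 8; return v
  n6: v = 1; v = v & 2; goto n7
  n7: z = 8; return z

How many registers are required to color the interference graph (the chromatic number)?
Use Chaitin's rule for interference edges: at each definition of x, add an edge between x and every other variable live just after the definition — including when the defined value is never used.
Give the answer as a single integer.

Answer: 3

Derivation:
def/use:
  n0: {h,v} / ∅
  n1: {h,v} / ∅
  n2: {u,z} / {h}
  n3: {v,y,z} / ∅
  n4: {m} / {z}
  n5: {m,v} / {m}
  n6: {v} / ∅
  n7: {z} / ∅

Backward fixpoint:
  n0: in=∅ out={h}
  n1: in=∅ out=∅
  n2: in={h} out=∅
  n3: in=∅ out={z}
  n4: in={z} out={m}
  n5: in={m} out=∅
  n6: in=∅ out=∅
  n7: in=∅ out=∅

Interference:
  h: {v}
  m: {v,z}
  u: ∅
  v: {h,m,z}
  y: {z}
  z: {m,v,y}

Registers:
  clique {m,v,z} ⇒ need ≥ 3
  assign h→c1 m→c2 u→c0 v→c0 y→c0 z→c1 — no edge inside a register ⇒ χ ≤ 3
  χ = 3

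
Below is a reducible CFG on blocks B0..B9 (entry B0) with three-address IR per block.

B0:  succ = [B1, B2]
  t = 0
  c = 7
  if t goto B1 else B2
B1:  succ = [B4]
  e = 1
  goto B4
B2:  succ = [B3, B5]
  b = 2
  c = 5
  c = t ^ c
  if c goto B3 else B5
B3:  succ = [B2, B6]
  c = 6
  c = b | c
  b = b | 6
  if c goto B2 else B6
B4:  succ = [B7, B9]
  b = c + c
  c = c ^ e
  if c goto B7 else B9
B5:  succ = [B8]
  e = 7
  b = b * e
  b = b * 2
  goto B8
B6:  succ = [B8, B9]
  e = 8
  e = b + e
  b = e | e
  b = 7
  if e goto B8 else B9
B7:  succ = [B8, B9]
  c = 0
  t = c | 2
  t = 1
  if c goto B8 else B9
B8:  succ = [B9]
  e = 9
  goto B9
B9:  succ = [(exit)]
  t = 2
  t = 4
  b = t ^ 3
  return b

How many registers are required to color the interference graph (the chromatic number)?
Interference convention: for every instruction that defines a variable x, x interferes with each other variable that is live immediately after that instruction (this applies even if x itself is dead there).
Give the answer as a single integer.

def/use:
  B0 def {c,t} use ∅
  B1 def {e} use ∅
  B2 def {b,c} use {t}
  B3 def {b,c} use {b}
  B4 def {b,c} use {c,e}
  B5 def {b,e} use {b}
  B6 def {b,e} use {b}
  B7 def {c,t} use ∅
  B8 def {e} use ∅
  B9 def {b,t} use ∅

Liveness:
  B0 li=∅ lo={c,t}
  B1 li={c} lo={c,e}
  B2 li={t} lo={b,t}
  B3 li={b,t} lo={b,t}
  B4 li={c,e} lo=∅
  B5 li={b} lo=∅
  B6 li={b} lo=∅
  B7 li=∅ lo=∅
  B8 li=∅ lo=∅
  B9 li=∅ lo=∅

Interfere edges:
  b: {c,e,t}
  c: {b,e,t}
  e: {b,c}
  t: {b,c}

Colouring:
  clique {b,c,e} ⇒ need ≥ 3
  3-colouring: R0={b}  R1={c}  R2={e,t}
  χ = 3

Answer: 3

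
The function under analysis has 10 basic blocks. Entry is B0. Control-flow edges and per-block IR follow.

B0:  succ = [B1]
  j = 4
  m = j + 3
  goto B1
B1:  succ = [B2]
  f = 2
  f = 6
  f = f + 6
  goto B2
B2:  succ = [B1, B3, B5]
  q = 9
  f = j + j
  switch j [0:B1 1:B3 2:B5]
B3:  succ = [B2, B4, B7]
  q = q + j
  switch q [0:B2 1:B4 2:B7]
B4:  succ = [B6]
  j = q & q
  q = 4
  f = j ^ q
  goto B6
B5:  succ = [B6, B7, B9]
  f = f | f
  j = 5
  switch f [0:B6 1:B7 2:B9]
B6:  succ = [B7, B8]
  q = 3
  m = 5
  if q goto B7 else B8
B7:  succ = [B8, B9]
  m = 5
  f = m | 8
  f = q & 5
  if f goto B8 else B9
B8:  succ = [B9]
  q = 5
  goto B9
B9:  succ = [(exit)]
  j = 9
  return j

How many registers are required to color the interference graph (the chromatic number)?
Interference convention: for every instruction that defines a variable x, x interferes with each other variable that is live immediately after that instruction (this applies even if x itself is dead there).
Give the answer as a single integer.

Block summaries:
  B0 def {j,m} use ∅
  B1 def {f} use ∅
  B2 def {f,q} use {j}
  B3 def {q} use {j,q}
  B4 def {f,j,q} use {q}
  B5 def {f,j} use {f}
  B6 def {m,q} use ∅
  B7 def {f,m} use {q}
  B8 def {q} use ∅
  B9 def {j} use ∅

Liveness:
  B0 li=∅ lo={j}
  B1 li={j} lo={j}
  B2 li={j} lo={f,j,q}
  B3 li={j,q} lo={j,q}
  B4 li={q} lo=∅
  B5 li={f,q} lo={q}
  B6 li=∅ lo={q}
  B7 li={q} lo=∅
  B8 li=∅ lo=∅
  B9 li=∅ lo=∅

Interfere edges:
  f: {j,q}
  j: {f,m,q}
  m: {j,q}
  q: {f,j,m}

Registers:
  {f,j,q} pairwise interfere (3-clique) ⇒ χ ≥ 3
  3-colouring: c0={j}  c1={q}  c2={f,m}
  χ = 3

Answer: 3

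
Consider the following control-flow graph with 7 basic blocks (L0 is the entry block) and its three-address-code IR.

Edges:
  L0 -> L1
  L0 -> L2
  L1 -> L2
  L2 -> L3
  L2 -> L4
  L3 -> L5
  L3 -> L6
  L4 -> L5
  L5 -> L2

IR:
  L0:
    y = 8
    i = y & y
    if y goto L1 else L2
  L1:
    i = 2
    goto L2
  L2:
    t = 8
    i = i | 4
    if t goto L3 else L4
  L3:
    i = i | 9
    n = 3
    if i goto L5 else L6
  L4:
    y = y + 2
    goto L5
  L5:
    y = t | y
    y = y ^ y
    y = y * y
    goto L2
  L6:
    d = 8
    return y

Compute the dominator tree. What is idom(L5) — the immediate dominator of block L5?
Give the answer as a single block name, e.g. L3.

idom tree: L1←L0 L2←L0 L3←L2 L4←L2 L5←L2 L6←L3
Join-block Dom:
  L2: preds {L0,L1,L5}: {L0} ∩ {L0,L1} ∩ {L0,L2,L5} = {L0}; idom=L0
  L5: preds {L3,L4}: {L0,L2,L3} ∩ {L0,L2,L4} = {L0,L2}; idom=L2

idom(L5) = L2

Answer: L2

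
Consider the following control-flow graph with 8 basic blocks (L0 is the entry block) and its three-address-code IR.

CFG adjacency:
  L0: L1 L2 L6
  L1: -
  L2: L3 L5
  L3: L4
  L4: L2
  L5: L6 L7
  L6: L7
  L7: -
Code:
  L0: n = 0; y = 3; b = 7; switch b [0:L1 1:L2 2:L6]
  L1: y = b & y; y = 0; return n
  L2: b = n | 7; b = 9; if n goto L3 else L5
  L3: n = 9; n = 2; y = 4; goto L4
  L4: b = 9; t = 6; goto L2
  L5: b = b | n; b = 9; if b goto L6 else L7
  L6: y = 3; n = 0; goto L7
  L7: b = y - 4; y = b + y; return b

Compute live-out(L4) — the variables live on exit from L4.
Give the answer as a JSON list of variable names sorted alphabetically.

Block summaries:
  L0: def={b,n,y} ue=∅
  L1: def={y} ue={b,n,y}
  L2: def={b} ue={n}
  L3: def={n,y} ue=∅
  L4: def={b,t} ue=∅
  L5: def={b} ue={b,n}
  L6: def={n,y} ue=∅
  L7: def={b,y} ue={y}

Backward fixpoint:
  L0: in=∅ out={b,n,y}
  L1: in={b,n,y} out=∅
  L2: in={n,y} out={b,n,y}
  L3: in=∅ out={n,y}
  L4: in={n,y} out={n,y}
  L5: in={b,n,y} out={y}
  L6: in=∅ out={y}
  L7: in={y} out=∅

live-out(L4) = ["n", "y"]

Answer: ["n", "y"]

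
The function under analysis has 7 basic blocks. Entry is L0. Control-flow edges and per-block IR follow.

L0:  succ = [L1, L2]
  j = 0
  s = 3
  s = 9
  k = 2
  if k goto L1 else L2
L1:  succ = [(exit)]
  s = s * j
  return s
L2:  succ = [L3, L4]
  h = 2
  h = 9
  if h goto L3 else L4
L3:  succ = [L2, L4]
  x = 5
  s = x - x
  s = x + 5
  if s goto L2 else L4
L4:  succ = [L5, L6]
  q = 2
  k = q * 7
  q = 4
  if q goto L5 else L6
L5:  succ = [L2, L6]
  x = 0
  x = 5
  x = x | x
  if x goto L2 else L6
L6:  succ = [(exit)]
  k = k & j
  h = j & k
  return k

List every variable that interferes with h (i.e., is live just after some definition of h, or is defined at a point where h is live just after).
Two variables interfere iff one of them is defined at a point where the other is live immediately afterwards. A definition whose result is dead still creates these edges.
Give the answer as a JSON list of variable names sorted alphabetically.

def/use:
  L0: def={j,k,s} ue=∅
  L1: def={s} ue={j,s}
  L2: def={h} ue=∅
  L3: def={s,x} ue=∅
  L4: def={k,q} ue=∅
  L5: def={x} ue=∅
  L6: def={h,k} ue={j,k}

Backward fixpoint:
  live L0: ∅→{j,s}
  live L1: {j,s}→∅
  live L2: {j}→{j}
  live L3: {j}→{j}
  live L4: {j}→{j,k}
  live L5: {j,k}→{j,k}
  live L6: {j,k}→∅

Interference:
  h↔{j,k}
  j↔{h,k,q,s,x}
  k↔{h,j,q,s,x}
  q↔{j,k}
  s↔{j,k,x}
  x↔{j,k,s}

N(h) = ["j", "k"]

Answer: ["j", "k"]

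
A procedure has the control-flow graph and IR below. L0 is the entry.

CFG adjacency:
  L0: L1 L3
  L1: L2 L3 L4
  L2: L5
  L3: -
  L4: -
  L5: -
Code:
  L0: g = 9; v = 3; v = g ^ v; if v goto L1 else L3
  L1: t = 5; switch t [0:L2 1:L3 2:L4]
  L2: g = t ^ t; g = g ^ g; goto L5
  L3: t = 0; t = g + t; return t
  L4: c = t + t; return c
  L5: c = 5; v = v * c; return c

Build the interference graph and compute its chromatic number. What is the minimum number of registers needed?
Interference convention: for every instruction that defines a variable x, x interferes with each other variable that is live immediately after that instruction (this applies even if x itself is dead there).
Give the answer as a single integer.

Answer: 3

Derivation:
Per-block:
  L0 def {g,v} use ∅
  L1 def {t} use ∅
  L2 def {g} use {t}
  L3 def {t} use {g}
  L4 def {c} use {t}
  L5 def {c,v} use {v}

Liveness:
  L0: in=∅ out={g,v}
  L1: in={g,v} out={g,t,v}
  L2: in={t,v} out={v}
  L3: in={g} out=∅
  L4: in={t} out=∅
  L5: in={v} out=∅

Interference:
  c: {v}
  g: {t,v}
  t: {g,v}
  v: {c,g,t}

Registers:
  clique {g,t,v} ⇒ need ≥ 3
  3-colouring: r0={v}  r1={c,g}  r2={t}
  χ = 3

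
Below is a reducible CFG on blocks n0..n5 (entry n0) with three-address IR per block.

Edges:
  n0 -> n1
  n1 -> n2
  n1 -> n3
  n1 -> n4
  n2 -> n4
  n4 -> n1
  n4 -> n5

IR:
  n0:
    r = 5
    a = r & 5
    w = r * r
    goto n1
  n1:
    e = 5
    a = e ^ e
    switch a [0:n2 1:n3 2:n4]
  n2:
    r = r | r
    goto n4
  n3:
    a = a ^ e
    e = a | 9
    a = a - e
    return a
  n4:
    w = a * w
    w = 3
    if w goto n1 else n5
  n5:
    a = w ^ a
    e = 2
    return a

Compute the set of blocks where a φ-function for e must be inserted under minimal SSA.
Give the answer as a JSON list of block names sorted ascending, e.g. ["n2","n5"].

idom tree: n1←n0 n2←n1 n3←n1 n4←n1 n5←n4
Join-block Dom:
  n1: preds {n0,n4}: {n0} ∩ {n0,n1,n4} = {n0}; idom=n0
  n4: preds {n1,n2}: {n0,n1} ∩ {n0,n1,n2} = {n0,n1}; idom=n1

DF derivation:
  n1←n0: walk · to n0
  n1←n4: walk n4→n1 to n0
  n4←n1: walk · to n1
  n4←n2: walk n2 to n1
  DF(n0)=∅
  DF(n1)={n1}
  DF(n2)={n4}
  DF(n3)=∅
  DF(n4)={n1}
  DF(n5)=∅

φ for e: defs {n1,n3,n5}
  DF⁺ = {n1}

Answer: ["n1"]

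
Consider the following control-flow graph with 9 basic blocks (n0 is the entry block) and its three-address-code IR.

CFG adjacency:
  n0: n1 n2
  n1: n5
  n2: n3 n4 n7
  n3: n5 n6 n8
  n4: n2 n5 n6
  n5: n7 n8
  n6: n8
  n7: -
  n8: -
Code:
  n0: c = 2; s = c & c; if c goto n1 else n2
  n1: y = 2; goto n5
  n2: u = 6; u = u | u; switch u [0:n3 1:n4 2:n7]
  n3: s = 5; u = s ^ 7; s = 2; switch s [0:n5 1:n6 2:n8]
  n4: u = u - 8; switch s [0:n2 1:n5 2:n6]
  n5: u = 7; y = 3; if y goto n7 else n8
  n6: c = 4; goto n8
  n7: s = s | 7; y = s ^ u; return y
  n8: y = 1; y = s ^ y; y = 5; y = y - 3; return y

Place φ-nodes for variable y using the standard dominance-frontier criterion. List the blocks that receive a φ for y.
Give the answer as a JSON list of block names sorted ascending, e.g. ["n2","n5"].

idom tree: n1←n0 n2←n0 n3←n2 n4←n2 n5←n0 n6←n2 n7←n0 n8←n0
Dom∩ at merges:
  n2: preds {n0,n4}: {n0} ∩ {n0,n2,n4} = {n0}; idom=n0
  n5: preds {n1,n3,n4}: {n0,n1} ∩ {n0,n2,n3} ∩ {n0,n2,n4} = {n0}; idom=n0
  n6: preds {n3,n4}: {n0,n2,n3} ∩ {n0,n2,n4} = {n0,n2}; idom=n2
  n7: preds {n2,n5}: {n0,n2} ∩ {n0,n5} = {n0}; idom=n0
  n8: preds {n3,n5,n6}: {n0,n2,n3} ∩ {n0,n5} ∩ {n0,n2,n6} = {n0}; idom=n0

DF walk-up:
  join n2 pred n0: · stop@n0
  join n2 pred n4: n4→n2 stop@n0
  join n5 pred n1: n1 stop@n0
  join n5 pred n3: n3→n2 stop@n0
  join n5 pred n4: n4→n2 stop@n0
  join n6 pred n3: n3 stop@n2
  join n6 pred n4: n4 stop@n2
  join n7 pred n2: n2 stop@n0
  join n7 pred n5: n5 stop@n0
  join n8 pred n3: n3→n2 stop@n0
  join n8 pred n5: n5 stop@n0
  join n8 pred n6: n6→n2 stop@n0
  n0 → ∅
  n1 → {n5}
  n2 → {n2,n5,n7,n8}
  n3 → {n5,n6,n8}
  n4 → {n2,n5,n6}
  n5 → {n7,n8}
  n6 → {n8}
  n7 → ∅
  n8 → ∅

φ for y: defs {n1,n5,n7,n8}
  DF⁺ = {n5,n7,n8}

Answer: ["n5", "n7", "n8"]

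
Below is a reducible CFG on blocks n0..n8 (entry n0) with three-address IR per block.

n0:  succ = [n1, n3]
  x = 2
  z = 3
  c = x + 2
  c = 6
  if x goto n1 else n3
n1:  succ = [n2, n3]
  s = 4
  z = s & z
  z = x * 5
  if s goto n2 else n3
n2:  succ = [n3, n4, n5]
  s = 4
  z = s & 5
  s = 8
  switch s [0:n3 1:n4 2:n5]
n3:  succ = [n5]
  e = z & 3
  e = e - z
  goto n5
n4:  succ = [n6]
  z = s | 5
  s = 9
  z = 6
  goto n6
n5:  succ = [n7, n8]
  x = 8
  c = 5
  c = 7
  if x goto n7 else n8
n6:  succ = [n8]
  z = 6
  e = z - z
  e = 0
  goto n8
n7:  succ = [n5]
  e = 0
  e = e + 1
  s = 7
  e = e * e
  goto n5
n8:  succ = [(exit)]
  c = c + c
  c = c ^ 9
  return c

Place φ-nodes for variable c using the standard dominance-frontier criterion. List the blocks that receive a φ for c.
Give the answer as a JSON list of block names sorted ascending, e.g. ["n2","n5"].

Answer: ["n5", "n8"]

Working:
idom tree: n1←n0 n2←n1 n3←n0 n4←n2 n5←n0 n6←n4 n7←n5 n8←n0
Dom at joins:
  n3: preds {n0,n1,n2}: {n0} ∩ {n0,n1} ∩ {n0,n1,n2} = {n0}; idom=n0
  n5: preds {n2,n3,n7}: {n0,n1,n2} ∩ {n0,n3} ∩ {n0,n5,n7} = {n0}; idom=n0
  n8: preds {n5,n6}: {n0,n5} ∩ {n0,n1,n2,n4,n6} = {n0}; idom=n0

DF derivation:
  n3←n0: walk · to n0
  n3←n1: walk n1 to n0
  n3←n2: walk n2→n1 to n0
  n5←n2: walk n2→n1 to n0
  n5←n3: walk n3 to n0
  n5←n7: walk n7→n5 to n0
  n8←n5: walk n5 to n0
  n8←n6: walk n6→n4→n2→n1 to n0
  DF(n0)=∅
  DF(n1)={n3,n5,n8}
  DF(n2)={n3,n5,n8}
  DF(n3)={n5}
  DF(n4)={n8}
  DF(n5)={n5,n8}
  DF(n6)={n8}
  DF(n7)={n5}
  DF(n8)=∅

φ for c: defs {n0,n5,n8}
  DF⁺ = {n5,n8}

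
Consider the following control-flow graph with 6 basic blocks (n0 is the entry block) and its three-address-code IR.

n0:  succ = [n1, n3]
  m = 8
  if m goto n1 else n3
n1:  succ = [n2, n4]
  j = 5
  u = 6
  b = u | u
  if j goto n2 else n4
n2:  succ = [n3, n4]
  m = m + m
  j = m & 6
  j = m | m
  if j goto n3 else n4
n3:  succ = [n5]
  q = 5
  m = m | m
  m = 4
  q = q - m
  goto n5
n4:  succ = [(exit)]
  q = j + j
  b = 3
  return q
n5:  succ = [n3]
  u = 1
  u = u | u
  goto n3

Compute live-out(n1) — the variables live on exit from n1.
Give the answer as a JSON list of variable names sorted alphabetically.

Answer: ["j", "m"]

Working:
def/use:
  n0: def={m} ue=∅
  n1: def={b,j,u} ue=∅
  n2: def={j,m} ue={m}
  n3: def={m,q} ue={m}
  n4: def={b,q} ue={j}
  n5: def={u} ue=∅

Live sets:
  live n0: ∅→{m}
  live n1: {m}→{j,m}
  live n2: {m}→{j,m}
  live n3: {m}→{m}
  live n4: {j}→∅
  live n5: {m}→{m}

live-out(n1) = ["j", "m"]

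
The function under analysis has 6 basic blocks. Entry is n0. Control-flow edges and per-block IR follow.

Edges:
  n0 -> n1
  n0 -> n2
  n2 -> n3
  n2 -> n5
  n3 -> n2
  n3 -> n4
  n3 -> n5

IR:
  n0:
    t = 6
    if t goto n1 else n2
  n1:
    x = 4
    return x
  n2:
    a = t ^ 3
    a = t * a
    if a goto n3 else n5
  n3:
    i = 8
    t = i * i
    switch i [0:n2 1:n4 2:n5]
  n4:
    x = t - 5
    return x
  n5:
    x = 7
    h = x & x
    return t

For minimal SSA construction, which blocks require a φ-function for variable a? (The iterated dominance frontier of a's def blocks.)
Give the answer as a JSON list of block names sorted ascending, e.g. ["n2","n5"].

Answer: ["n2"]

Analysis:
idom tree: n1←n0 n2←n0 n3←n2 n4←n3 n5←n2
Dom∩ at merges:
  n2: preds {n0,n3}: {n0} ∩ {n0,n2,n3} = {n0}; idom=n0
  n5: preds {n2,n3}: {n0,n2} ∩ {n0,n2,n3} = {n0,n2}; idom=n2

Frontier:
  n2←n0: walk · to n0
  n2←n3: walk n3→n2 to n0
  n5←n2: walk · to n2
  n5←n3: walk n3 to n2
  DF(n0)=∅
  DF(n1)=∅
  DF(n2)={n2}
  DF(n3)={n2,n5}
  DF(n4)=∅
  DF(n5)=∅

φ for a: defs {n2}
  DF⁺ = {n2}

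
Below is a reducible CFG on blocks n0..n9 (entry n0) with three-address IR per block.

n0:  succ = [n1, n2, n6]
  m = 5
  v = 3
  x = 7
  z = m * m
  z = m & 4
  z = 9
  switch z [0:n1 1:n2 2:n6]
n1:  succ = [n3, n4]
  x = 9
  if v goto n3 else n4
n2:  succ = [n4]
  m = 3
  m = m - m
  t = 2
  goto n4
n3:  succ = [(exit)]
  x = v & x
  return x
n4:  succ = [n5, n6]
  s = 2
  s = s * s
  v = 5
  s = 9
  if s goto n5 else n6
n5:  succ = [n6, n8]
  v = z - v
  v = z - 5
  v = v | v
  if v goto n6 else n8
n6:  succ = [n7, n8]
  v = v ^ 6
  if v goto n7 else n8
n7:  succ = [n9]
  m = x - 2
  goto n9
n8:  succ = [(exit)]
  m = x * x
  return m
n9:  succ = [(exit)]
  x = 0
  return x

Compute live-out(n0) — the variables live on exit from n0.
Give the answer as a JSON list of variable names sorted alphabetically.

Answer: ["v", "x", "z"]

Derivation:
Per-block:
  n0 def {m,v,x,z} use ∅
  n1 def {x} use {v}
  n2 def {m,t} use ∅
  n3 def {x} use {v,x}
  n4 def {s,v} use ∅
  n5 def {v} use {v,z}
  n6 def {v} use {v}
  n7 def {m} use {x}
  n8 def {m} use {x}
  n9 def {x} use ∅

Live sets:
  live n0: ∅→{v,x,z}
  live n1: {v,z}→{v,x,z}
  live n2: {x,z}→{x,z}
  live n3: {v,x}→∅
  live n4: {x,z}→{v,x,z}
  live n5: {v,x,z}→{v,x}
  live n6: {v,x}→{x}
  live n7: {x}→∅
  live n8: {x}→∅
  live n9: ∅→∅

live-out(n0) = ["v", "x", "z"]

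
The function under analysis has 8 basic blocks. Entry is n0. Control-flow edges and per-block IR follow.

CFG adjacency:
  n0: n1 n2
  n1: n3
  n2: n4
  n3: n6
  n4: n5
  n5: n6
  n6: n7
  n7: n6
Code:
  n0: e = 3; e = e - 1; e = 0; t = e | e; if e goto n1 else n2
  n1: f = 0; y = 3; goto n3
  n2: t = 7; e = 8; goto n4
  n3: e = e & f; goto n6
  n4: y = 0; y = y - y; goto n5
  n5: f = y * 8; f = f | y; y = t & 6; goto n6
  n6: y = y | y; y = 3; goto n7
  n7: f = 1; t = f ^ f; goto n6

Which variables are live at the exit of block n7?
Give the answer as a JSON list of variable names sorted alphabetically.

Block summaries:
  n0 def {e,t} use ∅
  n1 def {f,y} use ∅
  n2 def {e,t} use ∅
  n3 def {e} use {e,f}
  n4 def {y} use ∅
  n5 def {f,y} use {t,y}
  n6 def {y} use {y}
  n7 def {f,t} use ∅

Liveness:
  n0 li=∅ lo={e}
  n1 li={e} lo={e,f,y}
  n2 li=∅ lo={t}
  n3 li={e,f,y} lo={y}
  n4 li={t} lo={t,y}
  n5 li={t,y} lo={y}
  n6 li={y} lo={y}
  n7 li={y} lo={y}

live-out(n7) = ["y"]

Answer: ["y"]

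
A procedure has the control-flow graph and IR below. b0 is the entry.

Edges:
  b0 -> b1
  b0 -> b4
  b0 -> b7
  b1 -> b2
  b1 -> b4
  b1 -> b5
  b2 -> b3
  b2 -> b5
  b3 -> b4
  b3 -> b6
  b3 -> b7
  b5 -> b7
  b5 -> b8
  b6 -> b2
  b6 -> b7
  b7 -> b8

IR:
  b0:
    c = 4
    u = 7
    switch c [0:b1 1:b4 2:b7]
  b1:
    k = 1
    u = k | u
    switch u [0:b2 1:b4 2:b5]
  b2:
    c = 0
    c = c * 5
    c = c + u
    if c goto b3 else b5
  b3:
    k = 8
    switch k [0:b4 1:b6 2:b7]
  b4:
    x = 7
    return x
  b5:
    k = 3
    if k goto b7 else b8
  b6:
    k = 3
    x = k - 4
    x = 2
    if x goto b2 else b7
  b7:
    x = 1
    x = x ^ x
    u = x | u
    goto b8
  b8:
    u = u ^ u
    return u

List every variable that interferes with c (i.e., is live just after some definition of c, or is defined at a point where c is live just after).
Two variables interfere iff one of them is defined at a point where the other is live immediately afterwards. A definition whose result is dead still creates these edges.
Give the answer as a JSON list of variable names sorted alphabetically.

Answer: ["u"]

Derivation:
Block summaries:
  b0: {c,u} / ∅
  b1: {k,u} / {u}
  b2: {c} / {u}
  b3: {k} / ∅
  b4: {x} / ∅
  b5: {k} / ∅
  b6: {k,x} / ∅
  b7: {u,x} / {u}
  b8: {u} / {u}

Live sets:
  b0 li=∅ lo={u}
  b1 li={u} lo={u}
  b2 li={u} lo={u}
  b3 li={u} lo={u}
  b4 li=∅ lo=∅
  b5 li={u} lo={u}
  b6 li={u} lo={u}
  b7 li={u} lo={u}
  b8 li={u} lo=∅

Interference:
  c: {u}
  k: {u}
  u: {c,k,x}
  x: {u}

N(c) = ["u"]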